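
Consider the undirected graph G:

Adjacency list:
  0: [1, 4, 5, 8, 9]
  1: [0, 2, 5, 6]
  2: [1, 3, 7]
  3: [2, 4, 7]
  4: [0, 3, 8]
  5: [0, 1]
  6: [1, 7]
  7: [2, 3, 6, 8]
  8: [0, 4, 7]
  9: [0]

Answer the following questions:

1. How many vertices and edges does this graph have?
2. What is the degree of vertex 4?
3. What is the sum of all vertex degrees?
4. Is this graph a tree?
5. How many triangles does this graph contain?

Count: 10 vertices, 15 edges.
Vertex 4 has neighbors [0, 3, 8], degree = 3.
Handshaking lemma: 2 * 15 = 30.
A tree on 10 vertices has 9 edges. This graph has 15 edges (6 extra). Not a tree.
Number of triangles = 3.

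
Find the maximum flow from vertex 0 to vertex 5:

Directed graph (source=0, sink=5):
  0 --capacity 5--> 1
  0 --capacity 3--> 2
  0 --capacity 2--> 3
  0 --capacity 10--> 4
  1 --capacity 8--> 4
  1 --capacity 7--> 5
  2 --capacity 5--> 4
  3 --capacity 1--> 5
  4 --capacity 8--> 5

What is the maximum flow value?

Computing max flow:
  Flow on (0->1): 5/5
  Flow on (0->3): 1/2
  Flow on (0->4): 8/10
  Flow on (1->5): 5/7
  Flow on (3->5): 1/1
  Flow on (4->5): 8/8
Maximum flow = 14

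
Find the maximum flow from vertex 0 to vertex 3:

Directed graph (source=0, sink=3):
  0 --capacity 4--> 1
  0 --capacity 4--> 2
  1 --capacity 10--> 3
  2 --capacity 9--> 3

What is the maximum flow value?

Computing max flow:
  Flow on (0->1): 4/4
  Flow on (0->2): 4/4
  Flow on (1->3): 4/10
  Flow on (2->3): 4/9
Maximum flow = 8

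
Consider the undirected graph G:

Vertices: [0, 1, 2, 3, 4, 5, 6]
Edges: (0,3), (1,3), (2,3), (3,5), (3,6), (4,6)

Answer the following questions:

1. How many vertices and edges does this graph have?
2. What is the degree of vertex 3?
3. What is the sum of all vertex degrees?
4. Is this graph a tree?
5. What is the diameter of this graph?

Count: 7 vertices, 6 edges.
Vertex 3 has neighbors [0, 1, 2, 5, 6], degree = 5.
Handshaking lemma: 2 * 6 = 12.
A graph is a tree iff it is connected and has exactly n-1 edges. This graph is connected (all 7 vertices in one component) and has 7-1 = 6 edges. It is a tree.
Diameter (longest shortest path) = 3.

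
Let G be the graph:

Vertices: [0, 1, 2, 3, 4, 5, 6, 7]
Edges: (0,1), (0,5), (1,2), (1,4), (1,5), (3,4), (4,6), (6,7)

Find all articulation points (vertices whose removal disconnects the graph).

An articulation point is a vertex whose removal disconnects the graph.
Articulation points: [1, 4, 6]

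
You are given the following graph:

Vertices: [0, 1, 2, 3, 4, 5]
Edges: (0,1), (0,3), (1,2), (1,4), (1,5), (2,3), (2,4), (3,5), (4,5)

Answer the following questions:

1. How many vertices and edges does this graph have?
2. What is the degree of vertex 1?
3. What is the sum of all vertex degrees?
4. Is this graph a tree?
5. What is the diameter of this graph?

Count: 6 vertices, 9 edges.
Vertex 1 has neighbors [0, 2, 4, 5], degree = 4.
Handshaking lemma: 2 * 9 = 18.
A tree on 6 vertices has 5 edges. This graph has 9 edges (4 extra). Not a tree.
Diameter (longest shortest path) = 2.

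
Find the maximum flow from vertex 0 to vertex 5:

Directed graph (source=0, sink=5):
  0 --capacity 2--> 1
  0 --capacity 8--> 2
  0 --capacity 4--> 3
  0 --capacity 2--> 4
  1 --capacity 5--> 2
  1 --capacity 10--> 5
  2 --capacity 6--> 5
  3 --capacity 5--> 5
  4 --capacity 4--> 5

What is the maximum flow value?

Computing max flow:
  Flow on (0->1): 2/2
  Flow on (0->2): 6/8
  Flow on (0->3): 4/4
  Flow on (0->4): 2/2
  Flow on (1->5): 2/10
  Flow on (2->5): 6/6
  Flow on (3->5): 4/5
  Flow on (4->5): 2/4
Maximum flow = 14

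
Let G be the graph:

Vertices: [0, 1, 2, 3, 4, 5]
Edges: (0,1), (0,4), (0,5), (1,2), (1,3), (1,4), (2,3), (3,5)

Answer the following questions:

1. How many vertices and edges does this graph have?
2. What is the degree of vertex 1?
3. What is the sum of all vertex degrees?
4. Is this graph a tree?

Count: 6 vertices, 8 edges.
Vertex 1 has neighbors [0, 2, 3, 4], degree = 4.
Handshaking lemma: 2 * 8 = 16.
A tree on 6 vertices has 5 edges. This graph has 8 edges (3 extra). Not a tree.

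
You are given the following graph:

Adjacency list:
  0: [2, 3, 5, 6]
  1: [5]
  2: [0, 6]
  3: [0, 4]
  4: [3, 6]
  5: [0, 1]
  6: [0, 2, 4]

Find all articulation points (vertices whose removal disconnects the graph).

An articulation point is a vertex whose removal disconnects the graph.
Articulation points: [0, 5]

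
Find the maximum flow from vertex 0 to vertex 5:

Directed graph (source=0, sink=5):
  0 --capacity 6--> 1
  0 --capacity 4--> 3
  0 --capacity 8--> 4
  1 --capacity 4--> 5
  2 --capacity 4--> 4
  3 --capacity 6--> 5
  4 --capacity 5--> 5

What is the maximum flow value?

Computing max flow:
  Flow on (0->1): 4/6
  Flow on (0->3): 4/4
  Flow on (0->4): 5/8
  Flow on (1->5): 4/4
  Flow on (3->5): 4/6
  Flow on (4->5): 5/5
Maximum flow = 13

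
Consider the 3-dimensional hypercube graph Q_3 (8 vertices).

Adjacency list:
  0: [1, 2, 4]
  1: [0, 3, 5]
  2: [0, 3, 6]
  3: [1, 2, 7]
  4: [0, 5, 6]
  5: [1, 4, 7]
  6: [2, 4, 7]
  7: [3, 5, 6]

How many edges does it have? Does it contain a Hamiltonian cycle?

Q_3 has 8 * 3 / 2 = 12 edges.
Q_3 (d >= 2) always has a Hamiltonian cycle: a 3-bit cyclic Gray code visits every vertex exactly once and returns to the start.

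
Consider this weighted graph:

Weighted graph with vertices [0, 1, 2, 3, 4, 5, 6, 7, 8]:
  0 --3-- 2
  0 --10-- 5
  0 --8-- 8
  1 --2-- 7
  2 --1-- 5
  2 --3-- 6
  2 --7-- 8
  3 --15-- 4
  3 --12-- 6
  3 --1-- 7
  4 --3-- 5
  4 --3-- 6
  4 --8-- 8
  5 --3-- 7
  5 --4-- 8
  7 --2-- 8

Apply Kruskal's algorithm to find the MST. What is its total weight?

Applying Kruskal's algorithm (sort edges by weight, add if no cycle):
  Add (2,5) w=1
  Add (3,7) w=1
  Add (1,7) w=2
  Add (7,8) w=2
  Add (0,2) w=3
  Add (2,6) w=3
  Add (4,6) w=3
  Skip (4,5) w=3 (creates cycle)
  Add (5,7) w=3
  Skip (5,8) w=4 (creates cycle)
  Skip (2,8) w=7 (creates cycle)
  Skip (0,8) w=8 (creates cycle)
  Skip (4,8) w=8 (creates cycle)
  Skip (0,5) w=10 (creates cycle)
  Skip (3,6) w=12 (creates cycle)
  Skip (3,4) w=15 (creates cycle)
MST weight = 18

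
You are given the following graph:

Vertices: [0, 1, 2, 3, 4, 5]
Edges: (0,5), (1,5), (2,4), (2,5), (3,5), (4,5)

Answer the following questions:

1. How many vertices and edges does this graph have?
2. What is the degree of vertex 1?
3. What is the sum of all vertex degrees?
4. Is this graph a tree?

Count: 6 vertices, 6 edges.
Vertex 1 has neighbors [5], degree = 1.
Handshaking lemma: 2 * 6 = 12.
A tree on 6 vertices has 5 edges. This graph has 6 edges (1 extra). Not a tree.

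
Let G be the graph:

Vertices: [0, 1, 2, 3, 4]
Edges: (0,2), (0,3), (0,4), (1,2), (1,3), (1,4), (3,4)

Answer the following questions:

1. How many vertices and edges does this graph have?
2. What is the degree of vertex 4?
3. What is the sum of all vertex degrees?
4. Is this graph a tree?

Count: 5 vertices, 7 edges.
Vertex 4 has neighbors [0, 1, 3], degree = 3.
Handshaking lemma: 2 * 7 = 14.
A tree on 5 vertices has 4 edges. This graph has 7 edges (3 extra). Not a tree.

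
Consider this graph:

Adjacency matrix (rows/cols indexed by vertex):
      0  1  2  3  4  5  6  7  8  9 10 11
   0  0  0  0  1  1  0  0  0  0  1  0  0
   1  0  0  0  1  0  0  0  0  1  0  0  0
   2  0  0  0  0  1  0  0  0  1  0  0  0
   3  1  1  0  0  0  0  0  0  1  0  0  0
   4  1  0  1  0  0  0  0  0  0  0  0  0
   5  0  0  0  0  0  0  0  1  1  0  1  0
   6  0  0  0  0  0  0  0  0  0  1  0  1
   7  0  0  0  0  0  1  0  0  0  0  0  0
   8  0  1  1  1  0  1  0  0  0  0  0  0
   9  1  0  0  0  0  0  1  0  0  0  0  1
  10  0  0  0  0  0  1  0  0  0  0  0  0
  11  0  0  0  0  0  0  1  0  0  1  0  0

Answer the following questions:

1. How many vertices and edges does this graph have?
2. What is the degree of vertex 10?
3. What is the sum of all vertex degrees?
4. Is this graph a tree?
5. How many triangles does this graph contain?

Count: 12 vertices, 14 edges.
Vertex 10 has neighbors [5], degree = 1.
Handshaking lemma: 2 * 14 = 28.
A tree on 12 vertices has 11 edges. This graph has 14 edges (3 extra). Not a tree.
Number of triangles = 2.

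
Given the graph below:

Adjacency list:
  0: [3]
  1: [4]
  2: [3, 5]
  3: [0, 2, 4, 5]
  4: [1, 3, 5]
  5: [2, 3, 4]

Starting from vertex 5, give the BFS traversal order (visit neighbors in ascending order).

BFS from vertex 5 (neighbors processed in ascending order):
Visit order: 5, 2, 3, 4, 0, 1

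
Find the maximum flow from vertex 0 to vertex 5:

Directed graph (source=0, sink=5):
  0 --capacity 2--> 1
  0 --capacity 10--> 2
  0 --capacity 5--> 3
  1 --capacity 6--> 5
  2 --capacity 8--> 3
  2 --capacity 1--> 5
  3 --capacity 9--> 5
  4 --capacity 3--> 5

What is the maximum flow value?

Computing max flow:
  Flow on (0->1): 2/2
  Flow on (0->2): 9/10
  Flow on (0->3): 1/5
  Flow on (1->5): 2/6
  Flow on (2->3): 8/8
  Flow on (2->5): 1/1
  Flow on (3->5): 9/9
Maximum flow = 12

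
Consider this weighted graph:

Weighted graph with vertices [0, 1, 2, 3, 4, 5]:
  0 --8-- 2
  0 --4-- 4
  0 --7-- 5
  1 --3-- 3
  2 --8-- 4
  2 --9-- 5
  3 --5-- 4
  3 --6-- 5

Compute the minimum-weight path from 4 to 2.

Using Dijkstra's algorithm from vertex 4:
Shortest path: 4 -> 2
Total weight: 8 = 8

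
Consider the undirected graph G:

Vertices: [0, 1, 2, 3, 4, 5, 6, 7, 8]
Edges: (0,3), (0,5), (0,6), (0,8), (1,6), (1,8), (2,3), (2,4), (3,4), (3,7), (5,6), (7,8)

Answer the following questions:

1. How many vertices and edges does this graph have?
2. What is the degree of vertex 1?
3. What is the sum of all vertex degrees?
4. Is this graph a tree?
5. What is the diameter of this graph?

Count: 9 vertices, 12 edges.
Vertex 1 has neighbors [6, 8], degree = 2.
Handshaking lemma: 2 * 12 = 24.
A tree on 9 vertices has 8 edges. This graph has 12 edges (4 extra). Not a tree.
Diameter (longest shortest path) = 4.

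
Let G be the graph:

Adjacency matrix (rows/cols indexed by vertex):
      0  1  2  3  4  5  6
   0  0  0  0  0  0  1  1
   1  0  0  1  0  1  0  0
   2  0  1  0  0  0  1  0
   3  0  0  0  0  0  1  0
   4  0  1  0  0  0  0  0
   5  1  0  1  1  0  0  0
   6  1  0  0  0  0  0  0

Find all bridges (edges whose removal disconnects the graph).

A bridge is an edge whose removal increases the number of connected components.
Bridges found: (0,5), (0,6), (1,2), (1,4), (2,5), (3,5)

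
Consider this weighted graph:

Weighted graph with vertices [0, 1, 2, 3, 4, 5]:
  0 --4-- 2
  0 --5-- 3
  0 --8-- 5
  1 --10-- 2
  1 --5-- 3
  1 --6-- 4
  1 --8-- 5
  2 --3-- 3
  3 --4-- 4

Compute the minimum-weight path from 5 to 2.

Using Dijkstra's algorithm from vertex 5:
Shortest path: 5 -> 0 -> 2
Total weight: 8 + 4 = 12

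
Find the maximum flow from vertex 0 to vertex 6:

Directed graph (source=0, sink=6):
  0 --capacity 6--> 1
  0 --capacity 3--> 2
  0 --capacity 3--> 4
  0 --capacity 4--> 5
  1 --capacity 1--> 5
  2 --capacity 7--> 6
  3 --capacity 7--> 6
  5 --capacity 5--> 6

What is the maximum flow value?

Computing max flow:
  Flow on (0->1): 1/6
  Flow on (0->2): 3/3
  Flow on (0->5): 4/4
  Flow on (1->5): 1/1
  Flow on (2->6): 3/7
  Flow on (5->6): 5/5
Maximum flow = 8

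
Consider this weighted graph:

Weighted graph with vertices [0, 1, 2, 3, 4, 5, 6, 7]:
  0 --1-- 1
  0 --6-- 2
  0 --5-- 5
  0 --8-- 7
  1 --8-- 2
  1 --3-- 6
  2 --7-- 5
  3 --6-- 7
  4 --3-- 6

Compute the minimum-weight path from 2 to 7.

Using Dijkstra's algorithm from vertex 2:
Shortest path: 2 -> 0 -> 7
Total weight: 6 + 8 = 14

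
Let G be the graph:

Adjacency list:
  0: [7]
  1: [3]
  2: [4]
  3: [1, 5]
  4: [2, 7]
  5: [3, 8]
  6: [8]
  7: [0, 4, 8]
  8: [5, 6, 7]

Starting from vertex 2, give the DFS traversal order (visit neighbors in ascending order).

DFS from vertex 2 (neighbors processed in ascending order):
Visit order: 2, 4, 7, 0, 8, 5, 3, 1, 6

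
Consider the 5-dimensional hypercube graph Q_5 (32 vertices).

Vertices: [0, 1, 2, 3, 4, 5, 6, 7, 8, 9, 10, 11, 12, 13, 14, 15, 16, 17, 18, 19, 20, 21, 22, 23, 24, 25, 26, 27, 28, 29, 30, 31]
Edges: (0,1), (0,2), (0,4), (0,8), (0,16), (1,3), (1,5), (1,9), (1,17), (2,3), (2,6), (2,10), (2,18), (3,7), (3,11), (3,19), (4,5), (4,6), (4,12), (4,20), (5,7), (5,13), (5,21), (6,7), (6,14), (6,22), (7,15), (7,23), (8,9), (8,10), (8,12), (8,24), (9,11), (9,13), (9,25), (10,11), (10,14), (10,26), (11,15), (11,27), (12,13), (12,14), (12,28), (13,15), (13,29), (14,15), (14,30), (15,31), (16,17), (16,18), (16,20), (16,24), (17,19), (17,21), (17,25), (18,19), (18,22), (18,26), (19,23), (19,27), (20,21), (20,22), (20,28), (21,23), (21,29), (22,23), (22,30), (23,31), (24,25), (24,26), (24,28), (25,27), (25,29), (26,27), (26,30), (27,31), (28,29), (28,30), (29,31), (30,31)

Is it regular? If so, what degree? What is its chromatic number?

In Q_5, every vertex has exactly 5 neighbors (flip one of 5 bits), so it is 5-regular.
Q_5 is bipartite (partition by bit-parity), so chromatic number = 2.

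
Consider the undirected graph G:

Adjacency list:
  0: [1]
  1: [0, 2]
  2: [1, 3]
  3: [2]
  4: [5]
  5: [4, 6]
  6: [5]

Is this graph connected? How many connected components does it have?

Checking connectivity: the graph has 2 connected component(s).
Components: [[0, 1, 2, 3], [4, 5, 6]]. The graph is NOT connected.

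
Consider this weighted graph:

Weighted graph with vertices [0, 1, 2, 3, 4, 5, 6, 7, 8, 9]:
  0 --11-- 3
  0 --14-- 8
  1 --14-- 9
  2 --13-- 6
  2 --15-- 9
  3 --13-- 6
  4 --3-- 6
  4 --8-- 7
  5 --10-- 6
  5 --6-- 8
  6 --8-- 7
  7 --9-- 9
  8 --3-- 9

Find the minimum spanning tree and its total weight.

Applying Kruskal's algorithm (sort edges by weight, add if no cycle):
  Add (4,6) w=3
  Add (8,9) w=3
  Add (5,8) w=6
  Add (4,7) w=8
  Skip (6,7) w=8 (creates cycle)
  Add (7,9) w=9
  Skip (5,6) w=10 (creates cycle)
  Add (0,3) w=11
  Add (2,6) w=13
  Add (3,6) w=13
  Skip (0,8) w=14 (creates cycle)
  Add (1,9) w=14
  Skip (2,9) w=15 (creates cycle)
MST weight = 80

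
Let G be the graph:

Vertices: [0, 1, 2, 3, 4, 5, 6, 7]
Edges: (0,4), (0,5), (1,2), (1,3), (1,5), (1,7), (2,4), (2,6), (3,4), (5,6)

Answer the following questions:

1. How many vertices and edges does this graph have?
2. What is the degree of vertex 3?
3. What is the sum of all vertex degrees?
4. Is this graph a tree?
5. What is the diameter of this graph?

Count: 8 vertices, 10 edges.
Vertex 3 has neighbors [1, 4], degree = 2.
Handshaking lemma: 2 * 10 = 20.
A tree on 8 vertices has 7 edges. This graph has 10 edges (3 extra). Not a tree.
Diameter (longest shortest path) = 3.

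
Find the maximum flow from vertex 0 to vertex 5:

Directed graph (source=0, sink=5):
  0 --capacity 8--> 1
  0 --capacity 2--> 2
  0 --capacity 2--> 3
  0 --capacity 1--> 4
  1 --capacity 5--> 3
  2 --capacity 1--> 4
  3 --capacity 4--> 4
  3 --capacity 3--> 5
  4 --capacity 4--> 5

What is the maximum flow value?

Computing max flow:
  Flow on (0->1): 5/8
  Flow on (0->2): 1/2
  Flow on (0->4): 1/1
  Flow on (1->3): 5/5
  Flow on (2->4): 1/1
  Flow on (3->4): 2/4
  Flow on (3->5): 3/3
  Flow on (4->5): 4/4
Maximum flow = 7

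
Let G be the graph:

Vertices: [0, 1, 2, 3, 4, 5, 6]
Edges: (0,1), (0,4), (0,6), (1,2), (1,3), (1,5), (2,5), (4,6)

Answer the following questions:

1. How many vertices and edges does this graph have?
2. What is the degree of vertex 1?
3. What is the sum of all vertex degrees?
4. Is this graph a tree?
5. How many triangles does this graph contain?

Count: 7 vertices, 8 edges.
Vertex 1 has neighbors [0, 2, 3, 5], degree = 4.
Handshaking lemma: 2 * 8 = 16.
A tree on 7 vertices has 6 edges. This graph has 8 edges (2 extra). Not a tree.
Number of triangles = 2.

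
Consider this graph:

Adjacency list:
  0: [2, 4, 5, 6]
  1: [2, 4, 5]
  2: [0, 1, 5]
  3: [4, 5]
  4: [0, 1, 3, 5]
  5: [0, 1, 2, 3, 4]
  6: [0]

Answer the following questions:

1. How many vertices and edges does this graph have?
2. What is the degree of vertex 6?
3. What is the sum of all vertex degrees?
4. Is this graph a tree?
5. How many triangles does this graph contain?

Count: 7 vertices, 11 edges.
Vertex 6 has neighbors [0], degree = 1.
Handshaking lemma: 2 * 11 = 22.
A tree on 7 vertices has 6 edges. This graph has 11 edges (5 extra). Not a tree.
Number of triangles = 5.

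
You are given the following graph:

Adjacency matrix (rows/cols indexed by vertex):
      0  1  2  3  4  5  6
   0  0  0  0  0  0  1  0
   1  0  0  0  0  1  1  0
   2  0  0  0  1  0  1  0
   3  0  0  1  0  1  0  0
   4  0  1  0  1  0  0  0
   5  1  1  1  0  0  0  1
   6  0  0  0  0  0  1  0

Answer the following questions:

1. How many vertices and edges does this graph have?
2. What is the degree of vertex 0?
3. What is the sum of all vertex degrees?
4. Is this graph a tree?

Count: 7 vertices, 7 edges.
Vertex 0 has neighbors [5], degree = 1.
Handshaking lemma: 2 * 7 = 14.
A tree on 7 vertices has 6 edges. This graph has 7 edges (1 extra). Not a tree.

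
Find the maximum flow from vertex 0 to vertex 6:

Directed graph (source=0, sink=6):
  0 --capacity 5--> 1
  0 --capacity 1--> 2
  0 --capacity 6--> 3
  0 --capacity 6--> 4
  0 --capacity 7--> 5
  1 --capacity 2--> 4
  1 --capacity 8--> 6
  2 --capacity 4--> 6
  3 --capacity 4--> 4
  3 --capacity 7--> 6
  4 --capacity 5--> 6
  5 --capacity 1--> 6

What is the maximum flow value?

Computing max flow:
  Flow on (0->1): 5/5
  Flow on (0->2): 1/1
  Flow on (0->3): 6/6
  Flow on (0->4): 5/6
  Flow on (0->5): 1/7
  Flow on (1->6): 5/8
  Flow on (2->6): 1/4
  Flow on (3->6): 6/7
  Flow on (4->6): 5/5
  Flow on (5->6): 1/1
Maximum flow = 18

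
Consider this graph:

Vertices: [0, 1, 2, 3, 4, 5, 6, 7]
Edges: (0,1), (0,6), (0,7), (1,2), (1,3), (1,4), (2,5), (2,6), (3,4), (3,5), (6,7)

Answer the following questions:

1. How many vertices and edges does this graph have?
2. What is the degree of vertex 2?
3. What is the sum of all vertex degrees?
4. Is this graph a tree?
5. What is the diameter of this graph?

Count: 8 vertices, 11 edges.
Vertex 2 has neighbors [1, 5, 6], degree = 3.
Handshaking lemma: 2 * 11 = 22.
A tree on 8 vertices has 7 edges. This graph has 11 edges (4 extra). Not a tree.
Diameter (longest shortest path) = 3.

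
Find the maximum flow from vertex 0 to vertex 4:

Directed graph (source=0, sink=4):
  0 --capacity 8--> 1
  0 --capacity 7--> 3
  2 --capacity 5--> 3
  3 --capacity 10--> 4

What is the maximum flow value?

Computing max flow:
  Flow on (0->3): 7/7
  Flow on (3->4): 7/10
Maximum flow = 7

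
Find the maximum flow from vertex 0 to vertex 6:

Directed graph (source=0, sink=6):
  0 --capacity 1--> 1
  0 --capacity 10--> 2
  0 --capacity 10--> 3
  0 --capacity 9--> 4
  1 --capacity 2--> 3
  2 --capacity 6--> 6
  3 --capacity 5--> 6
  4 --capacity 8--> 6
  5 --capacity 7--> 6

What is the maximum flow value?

Computing max flow:
  Flow on (0->2): 6/10
  Flow on (0->3): 5/10
  Flow on (0->4): 8/9
  Flow on (2->6): 6/6
  Flow on (3->6): 5/5
  Flow on (4->6): 8/8
Maximum flow = 19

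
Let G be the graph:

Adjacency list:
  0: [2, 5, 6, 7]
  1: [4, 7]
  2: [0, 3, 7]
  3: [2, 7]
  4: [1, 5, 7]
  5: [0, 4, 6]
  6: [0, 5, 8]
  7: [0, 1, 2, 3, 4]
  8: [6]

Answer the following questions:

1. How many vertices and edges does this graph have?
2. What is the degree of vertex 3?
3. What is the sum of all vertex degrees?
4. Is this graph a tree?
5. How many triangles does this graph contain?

Count: 9 vertices, 13 edges.
Vertex 3 has neighbors [2, 7], degree = 2.
Handshaking lemma: 2 * 13 = 26.
A tree on 9 vertices has 8 edges. This graph has 13 edges (5 extra). Not a tree.
Number of triangles = 4.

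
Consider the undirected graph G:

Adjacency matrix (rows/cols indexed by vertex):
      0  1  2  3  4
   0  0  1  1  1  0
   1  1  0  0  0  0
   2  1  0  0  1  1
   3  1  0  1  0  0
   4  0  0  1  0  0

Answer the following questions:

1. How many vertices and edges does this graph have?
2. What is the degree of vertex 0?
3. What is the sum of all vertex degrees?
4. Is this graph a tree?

Count: 5 vertices, 5 edges.
Vertex 0 has neighbors [1, 2, 3], degree = 3.
Handshaking lemma: 2 * 5 = 10.
A tree on 5 vertices has 4 edges. This graph has 5 edges (1 extra). Not a tree.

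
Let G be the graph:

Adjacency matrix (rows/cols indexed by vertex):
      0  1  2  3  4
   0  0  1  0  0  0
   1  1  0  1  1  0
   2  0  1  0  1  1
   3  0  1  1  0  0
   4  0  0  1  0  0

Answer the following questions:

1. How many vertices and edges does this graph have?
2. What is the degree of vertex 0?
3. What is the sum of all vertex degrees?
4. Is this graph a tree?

Count: 5 vertices, 5 edges.
Vertex 0 has neighbors [1], degree = 1.
Handshaking lemma: 2 * 5 = 10.
A tree on 5 vertices has 4 edges. This graph has 5 edges (1 extra). Not a tree.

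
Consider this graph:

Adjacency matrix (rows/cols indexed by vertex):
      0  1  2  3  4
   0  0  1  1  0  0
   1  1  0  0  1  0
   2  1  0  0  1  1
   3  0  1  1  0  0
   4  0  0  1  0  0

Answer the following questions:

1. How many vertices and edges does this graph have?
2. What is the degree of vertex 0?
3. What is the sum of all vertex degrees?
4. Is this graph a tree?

Count: 5 vertices, 5 edges.
Vertex 0 has neighbors [1, 2], degree = 2.
Handshaking lemma: 2 * 5 = 10.
A tree on 5 vertices has 4 edges. This graph has 5 edges (1 extra). Not a tree.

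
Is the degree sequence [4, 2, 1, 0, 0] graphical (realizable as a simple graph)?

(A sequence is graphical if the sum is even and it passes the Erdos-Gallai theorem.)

Sum of degrees = 7. Sum is odd, so the sequence is NOT graphical.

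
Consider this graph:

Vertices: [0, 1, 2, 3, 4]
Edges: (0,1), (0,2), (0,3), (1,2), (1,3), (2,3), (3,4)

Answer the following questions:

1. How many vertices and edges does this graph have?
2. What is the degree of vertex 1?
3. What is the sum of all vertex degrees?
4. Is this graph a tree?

Count: 5 vertices, 7 edges.
Vertex 1 has neighbors [0, 2, 3], degree = 3.
Handshaking lemma: 2 * 7 = 14.
A tree on 5 vertices has 4 edges. This graph has 7 edges (3 extra). Not a tree.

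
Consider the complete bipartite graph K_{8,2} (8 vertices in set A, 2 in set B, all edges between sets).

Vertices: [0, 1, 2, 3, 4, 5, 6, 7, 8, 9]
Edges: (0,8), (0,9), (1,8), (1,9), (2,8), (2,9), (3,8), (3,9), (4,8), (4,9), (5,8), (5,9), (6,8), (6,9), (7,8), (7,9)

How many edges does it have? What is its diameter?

K_{8,2} has 8 * 2 = 16 edges.
Any vertex reaches any opposite-side vertex in 1 step; same-side vertices reach in 2 steps via any opposite-side vertex.
Diameter = 2.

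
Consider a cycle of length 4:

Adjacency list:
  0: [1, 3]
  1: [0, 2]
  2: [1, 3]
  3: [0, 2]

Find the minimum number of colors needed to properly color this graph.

This is an even cycle (C_4). Even cycles are bipartite.
Chromatic number = 2.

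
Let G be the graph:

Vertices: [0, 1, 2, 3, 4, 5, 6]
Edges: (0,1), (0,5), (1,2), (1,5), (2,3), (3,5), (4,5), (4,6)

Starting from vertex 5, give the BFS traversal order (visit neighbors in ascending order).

BFS from vertex 5 (neighbors processed in ascending order):
Visit order: 5, 0, 1, 3, 4, 2, 6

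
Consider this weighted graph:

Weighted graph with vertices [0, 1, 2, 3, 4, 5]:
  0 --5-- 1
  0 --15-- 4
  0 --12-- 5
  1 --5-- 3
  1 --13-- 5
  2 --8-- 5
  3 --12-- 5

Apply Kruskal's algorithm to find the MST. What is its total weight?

Applying Kruskal's algorithm (sort edges by weight, add if no cycle):
  Add (0,1) w=5
  Add (1,3) w=5
  Add (2,5) w=8
  Add (0,5) w=12
  Skip (3,5) w=12 (creates cycle)
  Skip (1,5) w=13 (creates cycle)
  Add (0,4) w=15
MST weight = 45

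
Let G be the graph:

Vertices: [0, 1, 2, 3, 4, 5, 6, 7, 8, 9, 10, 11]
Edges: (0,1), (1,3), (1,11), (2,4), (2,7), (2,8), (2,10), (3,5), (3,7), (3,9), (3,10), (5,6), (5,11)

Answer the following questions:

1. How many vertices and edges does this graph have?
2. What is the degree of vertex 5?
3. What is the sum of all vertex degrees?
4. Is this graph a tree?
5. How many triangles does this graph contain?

Count: 12 vertices, 13 edges.
Vertex 5 has neighbors [3, 6, 11], degree = 3.
Handshaking lemma: 2 * 13 = 26.
A tree on 12 vertices has 11 edges. This graph has 13 edges (2 extra). Not a tree.
Number of triangles = 0.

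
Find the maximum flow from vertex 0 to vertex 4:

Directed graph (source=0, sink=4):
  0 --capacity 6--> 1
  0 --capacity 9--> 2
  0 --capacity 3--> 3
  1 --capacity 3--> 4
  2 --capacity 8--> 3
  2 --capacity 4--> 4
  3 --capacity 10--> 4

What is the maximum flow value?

Computing max flow:
  Flow on (0->1): 3/6
  Flow on (0->2): 9/9
  Flow on (0->3): 3/3
  Flow on (1->4): 3/3
  Flow on (2->3): 5/8
  Flow on (2->4): 4/4
  Flow on (3->4): 8/10
Maximum flow = 15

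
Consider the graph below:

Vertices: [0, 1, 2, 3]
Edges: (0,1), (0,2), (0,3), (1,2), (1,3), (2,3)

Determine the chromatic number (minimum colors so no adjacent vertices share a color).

The graph has a maximum clique of size 4 (lower bound on chromatic number).
A valid 4-coloring: {0: 0, 1: 1, 2: 2, 3: 3}.
Chromatic number = 4.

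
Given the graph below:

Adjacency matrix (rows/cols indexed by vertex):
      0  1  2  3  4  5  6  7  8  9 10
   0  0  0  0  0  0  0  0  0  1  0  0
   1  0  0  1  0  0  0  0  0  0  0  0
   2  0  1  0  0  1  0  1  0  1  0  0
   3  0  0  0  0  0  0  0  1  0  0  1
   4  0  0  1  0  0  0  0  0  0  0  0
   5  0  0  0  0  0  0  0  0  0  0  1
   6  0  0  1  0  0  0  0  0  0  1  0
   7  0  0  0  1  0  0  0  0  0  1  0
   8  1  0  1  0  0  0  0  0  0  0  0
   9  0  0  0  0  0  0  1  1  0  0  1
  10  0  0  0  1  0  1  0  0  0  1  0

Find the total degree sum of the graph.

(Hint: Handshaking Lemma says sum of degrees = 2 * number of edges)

Count edges: 11 edges.
By Handshaking Lemma: sum of degrees = 2 * 11 = 22.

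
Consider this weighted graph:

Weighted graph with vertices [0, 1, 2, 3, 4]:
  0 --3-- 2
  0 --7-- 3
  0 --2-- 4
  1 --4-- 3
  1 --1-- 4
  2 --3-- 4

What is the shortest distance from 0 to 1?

Using Dijkstra's algorithm from vertex 0:
Shortest path: 0 -> 4 -> 1
Total weight: 2 + 1 = 3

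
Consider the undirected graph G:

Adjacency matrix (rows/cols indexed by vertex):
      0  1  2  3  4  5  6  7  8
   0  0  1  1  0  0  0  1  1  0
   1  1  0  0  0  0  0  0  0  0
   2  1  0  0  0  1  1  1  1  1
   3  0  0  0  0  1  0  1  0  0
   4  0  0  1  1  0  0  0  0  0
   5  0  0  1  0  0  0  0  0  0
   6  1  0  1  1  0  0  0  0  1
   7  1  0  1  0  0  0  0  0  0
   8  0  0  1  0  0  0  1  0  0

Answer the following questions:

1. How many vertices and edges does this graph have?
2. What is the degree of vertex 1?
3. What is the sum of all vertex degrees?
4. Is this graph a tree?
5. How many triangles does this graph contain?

Count: 9 vertices, 12 edges.
Vertex 1 has neighbors [0], degree = 1.
Handshaking lemma: 2 * 12 = 24.
A tree on 9 vertices has 8 edges. This graph has 12 edges (4 extra). Not a tree.
Number of triangles = 3.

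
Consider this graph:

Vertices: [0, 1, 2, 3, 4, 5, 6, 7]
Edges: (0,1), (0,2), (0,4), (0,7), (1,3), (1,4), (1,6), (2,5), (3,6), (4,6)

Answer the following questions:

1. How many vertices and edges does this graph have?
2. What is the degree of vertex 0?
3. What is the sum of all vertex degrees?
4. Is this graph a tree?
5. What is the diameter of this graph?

Count: 8 vertices, 10 edges.
Vertex 0 has neighbors [1, 2, 4, 7], degree = 4.
Handshaking lemma: 2 * 10 = 20.
A tree on 8 vertices has 7 edges. This graph has 10 edges (3 extra). Not a tree.
Diameter (longest shortest path) = 4.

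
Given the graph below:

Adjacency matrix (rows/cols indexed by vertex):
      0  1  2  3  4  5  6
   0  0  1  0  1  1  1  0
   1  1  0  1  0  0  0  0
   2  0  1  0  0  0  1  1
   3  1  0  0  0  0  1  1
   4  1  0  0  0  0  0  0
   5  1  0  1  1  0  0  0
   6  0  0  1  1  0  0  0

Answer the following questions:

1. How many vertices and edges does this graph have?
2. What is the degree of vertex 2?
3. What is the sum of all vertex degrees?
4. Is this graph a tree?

Count: 7 vertices, 9 edges.
Vertex 2 has neighbors [1, 5, 6], degree = 3.
Handshaking lemma: 2 * 9 = 18.
A tree on 7 vertices has 6 edges. This graph has 9 edges (3 extra). Not a tree.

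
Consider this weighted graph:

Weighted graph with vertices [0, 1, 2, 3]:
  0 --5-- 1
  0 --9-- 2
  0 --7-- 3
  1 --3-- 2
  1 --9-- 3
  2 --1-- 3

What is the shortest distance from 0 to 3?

Using Dijkstra's algorithm from vertex 0:
Shortest path: 0 -> 3
Total weight: 7 = 7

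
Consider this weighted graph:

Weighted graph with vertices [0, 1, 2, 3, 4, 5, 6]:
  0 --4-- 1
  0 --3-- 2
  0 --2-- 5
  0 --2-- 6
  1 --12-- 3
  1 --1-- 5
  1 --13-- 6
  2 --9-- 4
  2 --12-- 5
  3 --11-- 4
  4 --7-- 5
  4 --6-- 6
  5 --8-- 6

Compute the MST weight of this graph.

Applying Kruskal's algorithm (sort edges by weight, add if no cycle):
  Add (1,5) w=1
  Add (0,6) w=2
  Add (0,5) w=2
  Add (0,2) w=3
  Skip (0,1) w=4 (creates cycle)
  Add (4,6) w=6
  Skip (4,5) w=7 (creates cycle)
  Skip (5,6) w=8 (creates cycle)
  Skip (2,4) w=9 (creates cycle)
  Add (3,4) w=11
  Skip (1,3) w=12 (creates cycle)
  Skip (2,5) w=12 (creates cycle)
  Skip (1,6) w=13 (creates cycle)
MST weight = 25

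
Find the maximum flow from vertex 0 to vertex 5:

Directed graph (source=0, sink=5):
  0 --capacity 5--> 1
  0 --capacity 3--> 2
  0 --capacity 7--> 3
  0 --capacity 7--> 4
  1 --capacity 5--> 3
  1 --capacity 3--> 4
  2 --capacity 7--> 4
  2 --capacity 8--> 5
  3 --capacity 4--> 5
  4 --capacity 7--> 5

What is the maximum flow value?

Computing max flow:
  Flow on (0->1): 3/5
  Flow on (0->2): 3/3
  Flow on (0->3): 4/7
  Flow on (0->4): 4/7
  Flow on (1->4): 3/3
  Flow on (2->5): 3/8
  Flow on (3->5): 4/4
  Flow on (4->5): 7/7
Maximum flow = 14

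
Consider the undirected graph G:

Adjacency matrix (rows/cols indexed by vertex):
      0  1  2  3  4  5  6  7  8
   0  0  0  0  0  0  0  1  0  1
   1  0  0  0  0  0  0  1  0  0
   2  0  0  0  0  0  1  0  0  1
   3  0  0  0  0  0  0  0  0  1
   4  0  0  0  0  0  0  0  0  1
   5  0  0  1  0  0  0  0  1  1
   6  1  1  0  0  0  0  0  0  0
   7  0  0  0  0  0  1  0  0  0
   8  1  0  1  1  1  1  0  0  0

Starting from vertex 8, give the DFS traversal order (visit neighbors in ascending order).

DFS from vertex 8 (neighbors processed in ascending order):
Visit order: 8, 0, 6, 1, 2, 5, 7, 3, 4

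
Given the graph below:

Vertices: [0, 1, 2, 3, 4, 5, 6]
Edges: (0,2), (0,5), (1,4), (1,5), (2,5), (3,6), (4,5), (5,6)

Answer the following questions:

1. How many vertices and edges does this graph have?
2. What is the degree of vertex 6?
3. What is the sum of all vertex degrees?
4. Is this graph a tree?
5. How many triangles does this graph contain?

Count: 7 vertices, 8 edges.
Vertex 6 has neighbors [3, 5], degree = 2.
Handshaking lemma: 2 * 8 = 16.
A tree on 7 vertices has 6 edges. This graph has 8 edges (2 extra). Not a tree.
Number of triangles = 2.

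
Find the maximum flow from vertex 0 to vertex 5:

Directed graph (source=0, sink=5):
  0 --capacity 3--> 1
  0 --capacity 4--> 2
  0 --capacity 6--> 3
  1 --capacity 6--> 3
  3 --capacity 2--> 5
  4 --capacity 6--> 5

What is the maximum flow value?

Computing max flow:
  Flow on (0->3): 2/6
  Flow on (3->5): 2/2
Maximum flow = 2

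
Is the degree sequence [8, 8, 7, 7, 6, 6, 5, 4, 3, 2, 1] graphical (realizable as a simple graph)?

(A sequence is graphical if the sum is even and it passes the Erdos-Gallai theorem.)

Sum of degrees = 57. Sum is odd, so the sequence is NOT graphical.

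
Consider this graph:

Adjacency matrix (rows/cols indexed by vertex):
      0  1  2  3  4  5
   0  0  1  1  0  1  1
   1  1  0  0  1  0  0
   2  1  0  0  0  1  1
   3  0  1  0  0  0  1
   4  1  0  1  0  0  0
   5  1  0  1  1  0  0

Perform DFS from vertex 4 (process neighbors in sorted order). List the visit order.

DFS from vertex 4 (neighbors processed in ascending order):
Visit order: 4, 0, 1, 3, 5, 2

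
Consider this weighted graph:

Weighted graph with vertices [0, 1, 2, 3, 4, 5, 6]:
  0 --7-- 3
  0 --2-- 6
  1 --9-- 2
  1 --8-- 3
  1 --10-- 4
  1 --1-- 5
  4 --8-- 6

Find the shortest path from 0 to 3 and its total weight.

Using Dijkstra's algorithm from vertex 0:
Shortest path: 0 -> 3
Total weight: 7 = 7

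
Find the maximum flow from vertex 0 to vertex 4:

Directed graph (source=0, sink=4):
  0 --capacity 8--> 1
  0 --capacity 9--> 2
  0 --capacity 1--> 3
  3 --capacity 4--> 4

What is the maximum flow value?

Computing max flow:
  Flow on (0->3): 1/1
  Flow on (3->4): 1/4
Maximum flow = 1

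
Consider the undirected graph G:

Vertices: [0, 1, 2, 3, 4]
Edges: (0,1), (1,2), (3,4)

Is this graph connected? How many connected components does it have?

Checking connectivity: the graph has 2 connected component(s).
Components: [[0, 1, 2], [3, 4]]. The graph is NOT connected.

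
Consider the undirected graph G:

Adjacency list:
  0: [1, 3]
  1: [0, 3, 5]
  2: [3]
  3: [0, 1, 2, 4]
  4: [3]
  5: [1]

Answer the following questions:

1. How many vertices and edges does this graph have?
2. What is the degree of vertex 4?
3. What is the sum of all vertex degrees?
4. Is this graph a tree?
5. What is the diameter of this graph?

Count: 6 vertices, 6 edges.
Vertex 4 has neighbors [3], degree = 1.
Handshaking lemma: 2 * 6 = 12.
A tree on 6 vertices has 5 edges. This graph has 6 edges (1 extra). Not a tree.
Diameter (longest shortest path) = 3.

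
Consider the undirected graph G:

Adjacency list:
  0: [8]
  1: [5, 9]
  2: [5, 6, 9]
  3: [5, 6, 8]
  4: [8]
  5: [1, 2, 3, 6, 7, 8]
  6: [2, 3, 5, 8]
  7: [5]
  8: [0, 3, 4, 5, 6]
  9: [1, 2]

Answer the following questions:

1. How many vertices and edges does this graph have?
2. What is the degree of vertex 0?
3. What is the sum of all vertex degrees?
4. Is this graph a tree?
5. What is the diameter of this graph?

Count: 10 vertices, 14 edges.
Vertex 0 has neighbors [8], degree = 1.
Handshaking lemma: 2 * 14 = 28.
A tree on 10 vertices has 9 edges. This graph has 14 edges (5 extra). Not a tree.
Diameter (longest shortest path) = 4.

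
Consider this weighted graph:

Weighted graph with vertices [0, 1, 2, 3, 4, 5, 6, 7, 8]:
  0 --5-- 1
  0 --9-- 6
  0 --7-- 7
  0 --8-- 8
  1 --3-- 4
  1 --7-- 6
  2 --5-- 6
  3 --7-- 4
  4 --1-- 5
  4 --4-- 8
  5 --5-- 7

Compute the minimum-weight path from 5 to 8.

Using Dijkstra's algorithm from vertex 5:
Shortest path: 5 -> 4 -> 8
Total weight: 1 + 4 = 5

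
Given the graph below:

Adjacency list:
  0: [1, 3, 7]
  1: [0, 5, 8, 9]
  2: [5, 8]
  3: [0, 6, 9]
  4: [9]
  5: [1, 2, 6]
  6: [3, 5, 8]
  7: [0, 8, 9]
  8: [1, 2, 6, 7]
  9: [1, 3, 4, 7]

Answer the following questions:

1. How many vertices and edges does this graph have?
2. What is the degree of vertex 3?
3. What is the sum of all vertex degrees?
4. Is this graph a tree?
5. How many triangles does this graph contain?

Count: 10 vertices, 15 edges.
Vertex 3 has neighbors [0, 6, 9], degree = 3.
Handshaking lemma: 2 * 15 = 30.
A tree on 10 vertices has 9 edges. This graph has 15 edges (6 extra). Not a tree.
Number of triangles = 0.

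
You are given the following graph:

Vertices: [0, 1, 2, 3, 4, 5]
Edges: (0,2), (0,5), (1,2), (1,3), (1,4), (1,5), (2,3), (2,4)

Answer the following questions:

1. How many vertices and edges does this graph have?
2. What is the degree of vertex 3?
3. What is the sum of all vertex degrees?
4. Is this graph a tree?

Count: 6 vertices, 8 edges.
Vertex 3 has neighbors [1, 2], degree = 2.
Handshaking lemma: 2 * 8 = 16.
A tree on 6 vertices has 5 edges. This graph has 8 edges (3 extra). Not a tree.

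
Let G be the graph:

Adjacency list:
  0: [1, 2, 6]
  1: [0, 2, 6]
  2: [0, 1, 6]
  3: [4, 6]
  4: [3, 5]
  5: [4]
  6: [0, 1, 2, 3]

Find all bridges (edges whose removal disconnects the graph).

A bridge is an edge whose removal increases the number of connected components.
Bridges found: (3,4), (3,6), (4,5)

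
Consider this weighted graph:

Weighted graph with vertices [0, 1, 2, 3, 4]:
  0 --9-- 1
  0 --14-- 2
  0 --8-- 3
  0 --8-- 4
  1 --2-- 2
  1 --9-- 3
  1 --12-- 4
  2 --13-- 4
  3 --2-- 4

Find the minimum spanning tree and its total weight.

Applying Kruskal's algorithm (sort edges by weight, add if no cycle):
  Add (1,2) w=2
  Add (3,4) w=2
  Add (0,3) w=8
  Skip (0,4) w=8 (creates cycle)
  Add (0,1) w=9
  Skip (1,3) w=9 (creates cycle)
  Skip (1,4) w=12 (creates cycle)
  Skip (2,4) w=13 (creates cycle)
  Skip (0,2) w=14 (creates cycle)
MST weight = 21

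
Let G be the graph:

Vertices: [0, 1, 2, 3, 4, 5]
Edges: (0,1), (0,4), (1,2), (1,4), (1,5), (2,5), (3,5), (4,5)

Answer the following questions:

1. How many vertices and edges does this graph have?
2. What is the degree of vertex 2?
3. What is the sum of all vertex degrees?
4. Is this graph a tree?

Count: 6 vertices, 8 edges.
Vertex 2 has neighbors [1, 5], degree = 2.
Handshaking lemma: 2 * 8 = 16.
A tree on 6 vertices has 5 edges. This graph has 8 edges (3 extra). Not a tree.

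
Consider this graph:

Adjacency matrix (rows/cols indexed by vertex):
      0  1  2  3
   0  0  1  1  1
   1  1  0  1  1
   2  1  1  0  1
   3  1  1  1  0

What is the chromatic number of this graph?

The graph has a maximum clique of size 4 (lower bound on chromatic number).
A valid 4-coloring: {0: 0, 1: 1, 2: 2, 3: 3}.
Chromatic number = 4.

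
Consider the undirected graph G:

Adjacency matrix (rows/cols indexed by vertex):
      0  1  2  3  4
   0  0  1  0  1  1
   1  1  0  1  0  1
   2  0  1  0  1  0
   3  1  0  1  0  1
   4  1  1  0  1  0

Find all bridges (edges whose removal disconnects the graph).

No bridges found. The graph is 2-edge-connected (no single edge removal disconnects it).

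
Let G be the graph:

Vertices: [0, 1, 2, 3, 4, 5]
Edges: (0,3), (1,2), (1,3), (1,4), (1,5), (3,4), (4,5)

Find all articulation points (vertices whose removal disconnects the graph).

An articulation point is a vertex whose removal disconnects the graph.
Articulation points: [1, 3]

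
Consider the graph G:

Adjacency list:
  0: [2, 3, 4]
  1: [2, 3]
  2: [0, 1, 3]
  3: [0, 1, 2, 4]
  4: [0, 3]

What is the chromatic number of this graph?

The graph has a maximum clique of size 3 (lower bound on chromatic number).
A valid 3-coloring: {0: 1, 1: 1, 2: 2, 3: 0, 4: 2}.
Chromatic number = 3.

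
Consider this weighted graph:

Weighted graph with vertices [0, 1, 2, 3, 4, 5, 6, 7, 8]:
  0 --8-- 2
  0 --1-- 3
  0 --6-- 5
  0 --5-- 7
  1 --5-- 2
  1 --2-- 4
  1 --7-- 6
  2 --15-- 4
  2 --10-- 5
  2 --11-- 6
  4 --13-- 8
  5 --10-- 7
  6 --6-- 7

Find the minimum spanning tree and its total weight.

Applying Kruskal's algorithm (sort edges by weight, add if no cycle):
  Add (0,3) w=1
  Add (1,4) w=2
  Add (0,7) w=5
  Add (1,2) w=5
  Add (0,5) w=6
  Add (6,7) w=6
  Add (1,6) w=7
  Skip (0,2) w=8 (creates cycle)
  Skip (2,5) w=10 (creates cycle)
  Skip (5,7) w=10 (creates cycle)
  Skip (2,6) w=11 (creates cycle)
  Add (4,8) w=13
  Skip (2,4) w=15 (creates cycle)
MST weight = 45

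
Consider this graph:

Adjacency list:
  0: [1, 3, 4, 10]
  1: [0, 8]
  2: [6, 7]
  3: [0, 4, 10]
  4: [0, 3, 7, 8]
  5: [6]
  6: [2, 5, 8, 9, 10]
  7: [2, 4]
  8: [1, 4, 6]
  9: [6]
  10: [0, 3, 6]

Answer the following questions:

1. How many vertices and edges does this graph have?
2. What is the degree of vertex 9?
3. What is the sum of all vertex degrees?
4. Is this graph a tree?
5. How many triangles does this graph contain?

Count: 11 vertices, 15 edges.
Vertex 9 has neighbors [6], degree = 1.
Handshaking lemma: 2 * 15 = 30.
A tree on 11 vertices has 10 edges. This graph has 15 edges (5 extra). Not a tree.
Number of triangles = 2.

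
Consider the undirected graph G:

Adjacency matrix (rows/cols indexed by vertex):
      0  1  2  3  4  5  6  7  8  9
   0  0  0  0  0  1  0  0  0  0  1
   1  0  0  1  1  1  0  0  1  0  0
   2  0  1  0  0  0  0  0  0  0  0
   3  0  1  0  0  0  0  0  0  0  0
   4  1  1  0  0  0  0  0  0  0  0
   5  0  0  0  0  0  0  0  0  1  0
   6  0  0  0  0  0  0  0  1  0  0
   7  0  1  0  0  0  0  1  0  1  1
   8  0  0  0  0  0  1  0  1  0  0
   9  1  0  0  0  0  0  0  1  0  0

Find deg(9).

Vertex 9 has neighbors [0, 7], so deg(9) = 2.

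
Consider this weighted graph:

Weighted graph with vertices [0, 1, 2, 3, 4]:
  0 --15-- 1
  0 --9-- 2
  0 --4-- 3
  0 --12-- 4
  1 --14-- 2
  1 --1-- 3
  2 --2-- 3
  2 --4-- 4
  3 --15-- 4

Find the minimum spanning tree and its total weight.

Applying Kruskal's algorithm (sort edges by weight, add if no cycle):
  Add (1,3) w=1
  Add (2,3) w=2
  Add (0,3) w=4
  Add (2,4) w=4
  Skip (0,2) w=9 (creates cycle)
  Skip (0,4) w=12 (creates cycle)
  Skip (1,2) w=14 (creates cycle)
  Skip (0,1) w=15 (creates cycle)
  Skip (3,4) w=15 (creates cycle)
MST weight = 11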